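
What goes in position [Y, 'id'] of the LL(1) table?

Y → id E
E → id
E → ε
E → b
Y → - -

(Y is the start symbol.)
To find M[Y, 'id'], we find productions for Y where 'id' is in the predict set (PREDICT(N → α) = (FIRST(α) \ {ε}) ∪ (FOLLOW(N) if α ⇒* ε)).

Y → id E: PREDICT = { 'id' }
  'id' is in predict set, so this production goes in M[Y, 'id']
Y → - -: PREDICT = { '-' }

M[Y, 'id'] = Y → id E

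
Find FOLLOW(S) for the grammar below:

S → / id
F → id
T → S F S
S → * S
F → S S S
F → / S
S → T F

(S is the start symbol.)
S is the start symbol, so $ ∈ FOLLOW(S).
In T → S F S: S is followed by F S, add FIRST(F S) \ {ε} = { '*', '/', 'id' }
In T → S F S: S is at the end, add FOLLOW(T)
In S → * S: S is at the end; this adds FOLLOW(S) to itself — nothing new
In F → S S S: S is followed by S S, add FIRST(S S) \ {ε} = { '*', '/' }
In F → S S S: S is followed by S, add FIRST(S) \ {ε} = { '*', '/' }
In F → S S S: S is at the end, add FOLLOW(F)
In F → / S: S is at the end, add FOLLOW(F)

The FOLLOW sets referred to above (computed the same way, to a fixed point):
  FOLLOW(T) = { '*', '/', 'id' }
  FOLLOW(F) = { $, '*', '/', 'id' }

Taking the union: FOLLOW(S) = { $, '*', '/', 'id' }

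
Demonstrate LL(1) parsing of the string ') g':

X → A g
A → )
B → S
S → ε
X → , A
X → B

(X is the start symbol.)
LL(1) parsing maintains a stack (initially the start symbol over $) and the input. At each step: if the stack top is a terminal, match it against the current input token; if it is a non-terminal N, replace it with the RHS of M[N, lookahead] (the unique production whose predict set contains the lookahead).

Stack is shown with the top on the left.

Stack  Input  Action
--------------------
X $    ) g $  output X → A g
A g $  ) g $  output A → )
) g $  ) g $  match ')'
g $    g $    match 'g'
$      $      accept

The string is accepted.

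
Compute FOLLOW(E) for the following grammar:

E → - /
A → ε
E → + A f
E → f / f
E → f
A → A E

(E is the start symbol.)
{ $, '+', '-', 'f' }

To compute FOLLOW(E), find every occurrence of E on a right-hand side N → α E β: add FIRST(β) \ {ε}, and if β is empty or nullable also add FOLLOW(N). Iterate to a fixed point.

E is the start symbol, so $ ∈ FOLLOW(E).
In A → A E: E is at the end, add FOLLOW(A)

The FOLLOW sets referred to above (computed the same way, to a fixed point):
  FOLLOW(A) = { '+', '-', 'f' }

Taking the union: FOLLOW(E) = { $, '+', '-', 'f' }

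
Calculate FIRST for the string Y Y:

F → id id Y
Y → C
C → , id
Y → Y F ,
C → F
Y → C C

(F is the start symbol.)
FIRST sets of the non-terminals involved (from the grammar, by fixed-point iteration):
  FIRST(Y) = { ',', 'id' }

To compute FIRST(Y Y), process the symbols left to right:
Symbol Y is a non-terminal. Add FIRST(Y) \ {ε} = { ',', 'id' }
Y is not nullable (ε ∉ FIRST(Y)), so stop here.
FIRST(Y Y) = { ',', 'id' }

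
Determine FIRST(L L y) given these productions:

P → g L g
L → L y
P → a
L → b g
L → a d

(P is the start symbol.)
FIRST sets of the non-terminals involved (from the grammar, by fixed-point iteration):
  FIRST(L) = { 'a', 'b' }

To compute FIRST(L L y), process the symbols left to right:
Symbol L is a non-terminal. Add FIRST(L) \ {ε} = { 'a', 'b' }
L is not nullable (ε ∉ FIRST(L)), so stop here.
FIRST(L L y) = { 'a', 'b' }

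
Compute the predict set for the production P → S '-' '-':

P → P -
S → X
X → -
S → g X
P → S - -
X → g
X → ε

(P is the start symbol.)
PREDICT(P → S '-' '-') = (FIRST(RHS) \ {ε}) ∪ (FOLLOW(P) if ε ∈ FIRST(RHS), i.e. RHS ⇒* ε)
FIRST(S) = { '-', 'g', ε }
FIRST(S '-' '-') = { '-', 'g' }
ε ∉ FIRST(S '-' '-'), so FOLLOW(P) is not added.
PREDICT(P → S '-' '-') = { '-', 'g' }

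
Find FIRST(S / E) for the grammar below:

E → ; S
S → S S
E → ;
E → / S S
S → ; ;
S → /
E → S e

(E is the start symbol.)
{ '/', ';' }

FIRST sets of the non-terminals involved (from the grammar, by fixed-point iteration):
  FIRST(S) = { '/', ';' }

To compute FIRST(S / E), process the symbols left to right:
Symbol S is a non-terminal. Add FIRST(S) \ {ε} = { '/', ';' }
S is not nullable (ε ∉ FIRST(S)), so stop here.
FIRST(S / E) = { '/', ';' }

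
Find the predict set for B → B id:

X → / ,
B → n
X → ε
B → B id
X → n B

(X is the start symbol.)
PREDICT(B → B id) = (FIRST(RHS) \ {ε}) ∪ (FOLLOW(B) if ε ∈ FIRST(RHS), i.e. RHS ⇒* ε)
FIRST(B) = { 'n' }
FIRST(B id) = { 'n' }
ε ∉ FIRST(B id), so FOLLOW(B) is not added.
PREDICT(B → B id) = { 'n' }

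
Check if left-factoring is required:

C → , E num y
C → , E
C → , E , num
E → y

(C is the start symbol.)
Yes, C has productions with common prefix ', E'

Left-factoring is needed when two productions for the same non-terminal
share a common prefix on the right-hand side.

Productions for C:
  C → , E num y
  C → , E
  C → , E , num

Found common prefix ', E' in productions for C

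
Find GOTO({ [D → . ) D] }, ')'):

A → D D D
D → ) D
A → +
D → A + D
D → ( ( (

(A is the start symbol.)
{ [A → . +], [A → . D D D], [D → ) . D], [D → . ( ( (], [D → . ) D], [D → . A + D] }

GOTO(I, ')') = CLOSURE({ [A → αX.β] : [A → α.Xβ] ∈ I, X = ')' })

Items with dot before ')', with the dot advanced:
  [D → . ) D] → [D → ) . D]
Closure of the advanced items:
  [D → ) . D] has the dot before D: add [D → . ) D], [D → . A + D], [D → . ( ( (]
  [D → . A + D] has the dot before A: add [A → . D D D], [A → . +]

GOTO = { [A → . +], [A → . D D D], [D → ) . D], [D → . ( ( (], [D → . ) D], [D → . A + D] }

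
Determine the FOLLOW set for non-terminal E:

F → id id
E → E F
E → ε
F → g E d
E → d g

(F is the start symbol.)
{ 'd', 'g', 'id' }

In E → E F: E is followed by F, add FIRST(F) \ {ε} = { 'g', 'id' }
In F → g E d: E is followed by d, add FIRST(d) \ {ε} = { 'd' }

Taking the union: FOLLOW(E) = { 'd', 'g', 'id' }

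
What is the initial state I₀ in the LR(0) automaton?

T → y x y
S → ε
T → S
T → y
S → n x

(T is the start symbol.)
First, augment the grammar with T' → T
I₀ = CLOSURE({ [T' → . T] }):
  [T' → . T] has the dot before T: add [T → . y x y], [T → . S], [T → . y]
  [T → . S] has the dot before S: add [S → .], [S → . n x]
No further items can be added.

I₀ = { [S → . n x], [S → .], [T → . S], [T → . y x y], [T → . y], [T' → . T] }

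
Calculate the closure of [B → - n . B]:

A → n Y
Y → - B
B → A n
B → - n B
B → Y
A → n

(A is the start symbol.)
{ [A → . n Y], [A → . n], [B → - n . B], [B → . - n B], [B → . A n], [B → . Y], [Y → . - B] }

Start with: [B → - n . B]
  [B → - n . B] has the dot before B: add [B → . A n], [B → . - n B], [B → . Y]
  [B → . A n] has the dot before A: add [A → . n Y], [A → . n]
  [B → . Y] has the dot before Y: add [Y → . - B]
No further items can be added.

CLOSURE = { [A → . n Y], [A → . n], [B → - n . B], [B → . - n B], [B → . A n], [B → . Y], [Y → . - B] }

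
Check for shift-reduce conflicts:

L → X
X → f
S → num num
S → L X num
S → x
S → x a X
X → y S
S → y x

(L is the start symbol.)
Yes — I8: [S → x .] vs [S → x . a X]; I10: [S → x .] vs [S → x . a X]

A shift-reduce conflict occurs when an LR(0) state has both:
  - a complete (reduce) item [A → α .] (dot at the end), and
  - a shift item [B → β . c γ] (dot before a terminal).

Augment with L' → L and build the canonical LR(0) collection (I0 = CLOSURE({[L' → . L]}), then GOTO on every symbol after a dot until no new states appear). It has 16 states:
  I0: { [L → . X], [L' → . L], [X → . f], [X → . y S] }  — shift
  I1: { [L' → L .] }  — accept
  I2: { [L → X .] }  — reduce
  I3: { [X → f .] }  — reduce
  I4: { [L → . X], [S → . L X num], [S → . num num], [S → . x a X], [S → . x], [S → . y x], [X → . f], [X → . y S], [X → y . S] }  — shift
  I5: { [S → L . X num], [X → . f], [X → . y S] }  — shift
  I6: { [X → y S .] }  — reduce
  I7: { [S → num . num] }  — shift
  I8: { [S → x . a X], [S → x .] }  — shift, reduce
  I9: { [L → . X], [S → . L X num], [S → . num num], [S → . x a X], [S → . x], [S → . y x], [S → y . x], [X → . f], [X → . y S], [X → y . S] }  — shift
  I10: { [S → x . a X], [S → x .], [S → y x .] }  — shift, 2 reduces
  I11: { [S → x a . X], [X → . f], [X → . y S] }  — shift
  I12: { [S → x a X .] }  — reduce
  I13: { [S → num num .] }  — reduce
  I14: { [S → L X . num] }  — shift
  I15: { [S → L X num .] }  — reduce

I8 contains reduce item [S → x .] and shift item [S → x . a X] — shift-reduce conflict.
I10 contains reduce items [S → x .], [S → y x .] and shift item [S → x . a X] — shift-reduce conflict.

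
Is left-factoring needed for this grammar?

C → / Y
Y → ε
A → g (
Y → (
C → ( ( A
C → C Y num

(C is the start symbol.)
Left-factoring is needed when two productions for the same non-terminal
share a common prefix on the right-hand side.

Productions for C:
  C → / Y
  C → ( ( A
  C → C Y num
Productions for Y:
  Y → ε
  Y → (

No common prefixes found.

Answer: No, left-factoring is not needed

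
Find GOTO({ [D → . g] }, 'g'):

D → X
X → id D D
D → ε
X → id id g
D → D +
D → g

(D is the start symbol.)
GOTO(I, 'g') = CLOSURE({ [A → αX.β] : [A → α.Xβ] ∈ I, X = 'g' })

Items with dot before 'g', with the dot advanced:
  [D → . g] → [D → g .]
Closure adds nothing (no advanced item has the dot before a non-terminal).

GOTO = { [D → g .] }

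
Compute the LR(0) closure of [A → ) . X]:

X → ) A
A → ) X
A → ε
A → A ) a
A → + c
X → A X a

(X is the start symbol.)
{ [A → ) . X], [A → . ) X], [A → . + c], [A → . A ) a], [A → .], [X → . ) A], [X → . A X a] }

To compute CLOSURE, for each item [A → α.Bβ] where B is a non-terminal, add [B → .γ] for all productions B → γ; repeat for the newly added items until nothing changes.

Start with: [A → ) . X]
  [A → ) . X] has the dot before X: add [X → . ) A], [X → . A X a]
  [X → . A X a] has the dot before A: add [A → . ) X], [A → .], [A → . A ) a], [A → . + c]
No further items can be added.

CLOSURE = { [A → ) . X], [A → . ) X], [A → . + c], [A → . A ) a], [A → .], [X → . ) A], [X → . A X a] }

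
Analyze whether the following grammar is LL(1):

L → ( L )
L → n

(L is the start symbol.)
A grammar is LL(1) if for each non-terminal N with multiple productions, the predict sets of those productions are pairwise disjoint, where PREDICT(N → α) = (FIRST(α) \ {ε}) ∪ (FOLLOW(N) if α ⇒* ε).

For L:
  PREDICT(L → '(' L ')') = { '(' }
  PREDICT(L → n) = { 'n' }

All predict sets are disjoint. The grammar IS LL(1).

Answer: Yes, the grammar is LL(1).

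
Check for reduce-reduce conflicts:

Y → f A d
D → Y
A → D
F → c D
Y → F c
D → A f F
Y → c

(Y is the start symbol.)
A reduce-reduce conflict occurs when an LR(0) state has two complete items [A → α .] and [B → β .] — both call for a reduction, and with no lookahead the parser cannot choose between them.

Augment with Y' → Y and build the canonical LR(0) collection (I0 = CLOSURE({[Y' → . Y]}), then GOTO on every symbol after a dot until no new states appear). It has 15 states:
  I0: { [F → . c D], [Y → . F c], [Y → . c], [Y → . f A d], [Y' → . Y] }  — shift
  I1: { [Y → F . c] }  — shift
  I2: { [Y' → Y .] }  — accept
  I3: { [A → . D], [D → . A f F], [D → . Y], [F → . c D], [F → c . D], [Y → . F c], [Y → . c], [Y → . f A d], [Y → c .] }  — shift, reduce
  I4: { [A → . D], [D → . A f F], [D → . Y], [F → . c D], [Y → . F c], [Y → . c], [Y → . f A d], [Y → f . A d] }  — shift
  I5: { [D → A . f F], [Y → f A . d] }  — shift
  I6: { [A → D .] }  — reduce
  I7: { [D → Y .] }  — reduce
  I8: { [Y → f A d .] }  — reduce
  I9: { [D → A f . F], [F → . c D] }  — shift
  I10: { [D → A f F .] }  — reduce
  I11: { [A → . D], [D → . A f F], [D → . Y], [F → . c D], [F → c . D], [Y → . F c], [Y → . c], [Y → . f A d] }  — shift
  I12: { [D → A . f F] }  — shift
  I13: { [A → D .], [F → c D .] }  — 2 reduces
  I14: { [Y → F c .] }  — reduce

I13 contains complete items [A → D .], [F → c D .] — reduce-reduce conflict.

Answer: Yes — I13: [A → D .] vs [F → c D .]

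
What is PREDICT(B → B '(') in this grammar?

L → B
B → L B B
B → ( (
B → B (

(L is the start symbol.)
{ '(' }

PREDICT(B → B '(') = (FIRST(RHS) \ {ε}) ∪ (FOLLOW(B) if ε ∈ FIRST(RHS), i.e. RHS ⇒* ε)
FIRST(B) = { '(' }
FIRST(B '(') = { '(' }
ε ∉ FIRST(B '('), so FOLLOW(B) is not added.
PREDICT(B → B '(') = { '(' }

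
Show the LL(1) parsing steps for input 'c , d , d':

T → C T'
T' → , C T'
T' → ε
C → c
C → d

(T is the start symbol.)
LL(1) parsing maintains a stack (initially the start symbol over $) and the input. At each step: if the stack top is a terminal, match it against the current input token; if it is a non-terminal N, replace it with the RHS of M[N, lookahead] (the unique production whose predict set contains the lookahead).

Stack is shown with the top on the left.

Stack     Input        Action
-----------------------------
T $       c , d , d $  output T → C T'
C T' $    c , d , d $  output C → c
c T' $    c , d , d $  match 'c'
T' $      , d , d $    output T' → , C T'
, C T' $  , d , d $    match ','
C T' $    d , d $      output C → d
d T' $    d , d $      match 'd'
T' $      , d $        output T' → , C T'
, C T' $  , d $        match ','
C T' $    d $          output C → d
d T' $    d $          match 'd'
T' $      $            output T' → ε
$         $            accept

The string is accepted.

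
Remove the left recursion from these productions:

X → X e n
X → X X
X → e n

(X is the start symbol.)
X → e n X'
X' → e n X'
X' → X X'
X' → ε

X is directly left-recursive. The standard transformation for
  A → A α₁ | ... | A α_m | β₁ | ... | β_n
is
  A  → β₁ A' | ... | β_n A'
  A' → α₁ A' | ... | α_m A' | ε

X → e n becomes X → e n X'
X → X e n becomes X' → e n X'
X → X X becomes X' → X X'
Add X' → ε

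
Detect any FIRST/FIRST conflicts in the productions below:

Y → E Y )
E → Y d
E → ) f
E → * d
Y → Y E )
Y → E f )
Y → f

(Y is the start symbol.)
A FIRST/FIRST conflict occurs when two productions N → α and N → β for the same non-terminal have FIRST(α) ∩ FIRST(β) ≠ ∅ (with ε ∈ FIRST of a nullable right-hand side, so two nullable alternatives also conflict).

FIRST sets of the non-terminals at (or reachable through a nullable prefix from) the front of some alternative:
  FIRST(E) = { ')', '*', 'f' }
  FIRST(Y) = { ')', '*', 'f' }

Productions for Y:
  Y → E Y ): FIRST = { ')', '*', 'f' }
  Y → Y E ): FIRST = { ')', '*', 'f' }
  Y → E f ): FIRST = { ')', '*', 'f' }
  Y → f: FIRST = { 'f' }
Productions for E:
  E → Y d: FIRST = { ')', '*', 'f' }
  E → ) f: FIRST = { ')' }
  E → * d: FIRST = { '*' }

Conflict for Y: Y → E Y ) and Y → Y E )
  Overlap: { ')', '*', 'f' }
Conflict for Y: Y → E Y ) and Y → E f )
  Overlap: { ')', '*', 'f' }
Conflict for Y: Y → E Y ) and Y → f
  Overlap: { 'f' }
Conflict for Y: Y → Y E ) and Y → E f )
  Overlap: { ')', '*', 'f' }
Conflict for Y: Y → Y E ) and Y → f
  Overlap: { 'f' }
Conflict for Y: Y → E f ) and Y → f
  Overlap: { 'f' }
Conflict for E: E → Y d and E → ) f
  Overlap: { ')' }
Conflict for E: E → Y d and E → * d
  Overlap: { '*' }

Answer: Yes. Y → E Y ')' / Y → Y E ')' on { ')', '*', 'f' }; Y → E Y ')' / Y → E f ')' on { ')', '*', 'f' }; Y → E Y ')' / Y → f on { 'f' }; Y → Y E ')' / Y → E f ')' on { ')', '*', 'f' }; Y → Y E ')' / Y → f on { 'f' }; Y → E f ')' / Y → f on { 'f' }; E → Y d / E → ')' f on { ')' }; E → Y d / E → '*' d on { '*' }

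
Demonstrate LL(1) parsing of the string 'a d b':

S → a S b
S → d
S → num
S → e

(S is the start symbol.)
Stack is shown with the top on the left.

Stack    Input    Action
------------------------
S $      a d b $  output S → a S b
a S b $  a d b $  match 'a'
S b $    d b $    output S → d
d b $    d b $    match 'd'
b $      b $      match 'b'
$        $        accept

The string is accepted.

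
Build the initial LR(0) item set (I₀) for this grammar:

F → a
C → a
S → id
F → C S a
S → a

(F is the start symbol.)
{ [C → . a], [F → . C S a], [F → . a], [F' → . F] }

First, augment the grammar with F' → F
I₀ = CLOSURE({ [F' → . F] }):
  [F' → . F] has the dot before F: add [F → . a], [F → . C S a]
  [F → . C S a] has the dot before C: add [C → . a]
No further items can be added.

I₀ = { [C → . a], [F → . C S a], [F → . a], [F' → . F] }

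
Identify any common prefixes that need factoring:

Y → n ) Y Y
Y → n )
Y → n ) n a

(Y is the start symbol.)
Left-factoring is needed when two productions for the same non-terminal
share a common prefix on the right-hand side.

Productions for Y:
  Y → n ) Y Y
  Y → n )
  Y → n ) n a

Found common prefix 'n )' in productions for Y

Answer: Yes, Y has productions with common prefix 'n )'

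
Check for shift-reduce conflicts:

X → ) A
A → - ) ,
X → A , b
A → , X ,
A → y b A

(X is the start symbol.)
A shift-reduce conflict occurs when an LR(0) state has both:
  - a complete (reduce) item [A → α .] (dot at the end), and
  - a shift item [B → β . c γ] (dot before a terminal).

Augment with X' → X and build the canonical LR(0) collection (I0 = CLOSURE({[X' → . X]}), then GOTO on every symbol after a dot until no new states appear). It has 16 states:
  I0: { [A → . , X ,], [A → . - ) ,], [A → . y b A], [X → . ) A], [X → . A , b], [X' → . X] }  — shift
  I1: { [A → . , X ,], [A → . - ) ,], [A → . y b A], [X → ) . A] }  — shift
  I2: { [A → , . X ,], [A → . , X ,], [A → . - ) ,], [A → . y b A], [X → . ) A], [X → . A , b] }  — shift
  I3: { [A → - . ) ,] }  — shift
  I4: { [X → A . , b] }  — shift
  I5: { [X' → X .] }  — accept
  I6: { [A → y . b A] }  — shift
  I7: { [A → . , X ,], [A → . - ) ,], [A → . y b A], [A → y b . A] }  — shift
  I8: { [A → y b A .] }  — reduce
  I9: { [X → A , . b] }  — shift
  I10: { [X → A , b .] }  — reduce
  I11: { [A → - ) . ,] }  — shift
  I12: { [A → - ) , .] }  — reduce
  I13: { [A → , X . ,] }  — shift
  I14: { [A → , X , .] }  — reduce
  I15: { [X → ) A .] }  — reduce

No state contains both a complete item and a shift item.

Answer: No shift-reduce conflicts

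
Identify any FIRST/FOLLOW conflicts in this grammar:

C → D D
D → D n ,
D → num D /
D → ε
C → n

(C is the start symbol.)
Nullable non-terminals: C, D.
FIRST sets used below: FIRST(D) = { 'n', 'num', ε }

C: nullable alternative(s) C → D D; FOLLOW(C) = { $ }
  C → D D: FIRST \ {ε} = { 'n', 'num' } — this is the only nullable alternative, skip
  C → n: FIRST \ {ε} = { 'n' } — disjoint from FOLLOW(C)

D: nullable alternative(s) D → ε; FOLLOW(D) = { $, '/', 'n', 'num' }
  D → D n ,: FIRST \ {ε} = { 'n', 'num' } — overlaps FOLLOW(D) on { 'n', 'num' }: CONFLICT
  D → num D /: FIRST \ {ε} = { 'num' } — overlaps FOLLOW(D) on { 'num' }: CONFLICT
  D → ε: FIRST \ {ε} = { } — this is the only nullable alternative, skip

So the grammar has 2 FIRST/FOLLOW conflicts (marked CONFLICT above).

Answer: Yes. D → D n ',' with FOLLOW(D) on { 'n', 'num' }; D → num D '/' with FOLLOW(D) on { 'num' }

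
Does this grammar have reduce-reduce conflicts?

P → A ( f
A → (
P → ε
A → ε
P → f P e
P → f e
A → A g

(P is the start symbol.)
Yes — I0: [A → .] vs [P → .]; I4: [A → .] vs [P → .]

A reduce-reduce conflict occurs when an LR(0) state has two complete items [A → α .] and [B → β .] — both call for a reduction, and with no lookahead the parser cannot choose between them.

Augment with P' → P and build the canonical LR(0) collection (I0 = CLOSURE({[P' → . P]}), then GOTO on every symbol after a dot until no new states appear). It has 11 states:
  I0: { [A → . (], [A → . A g], [A → .], [P → . A ( f], [P → . f P e], [P → . f e], [P → .], [P' → . P] }  — shift, 2 reduces
  I1: { [A → ( .] }  — reduce
  I2: { [A → A . g], [P → A . ( f] }  — shift
  I3: { [P' → P .] }  — accept
  I4: { [A → . (], [A → . A g], [A → .], [P → . A ( f], [P → . f P e], [P → . f e], [P → .], [P → f . P e], [P → f . e] }  — shift, 2 reduces
  I5: { [P → f P . e] }  — shift
  I6: { [P → f e .] }  — reduce
  I7: { [P → f P e .] }  — reduce
  I8: { [P → A ( . f] }  — shift
  I9: { [A → A g .] }  — reduce
  I10: { [P → A ( f .] }  — reduce

I0 contains complete items [A → .], [P → .] — reduce-reduce conflict.
I4 contains complete items [A → .], [P → .] — reduce-reduce conflict.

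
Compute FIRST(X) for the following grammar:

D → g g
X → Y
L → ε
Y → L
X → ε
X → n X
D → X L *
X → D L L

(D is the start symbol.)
FIRST sets of the other non-terminals involved (by the same procedure, iterated to a fixed point):
  FIRST(Y) = { ε }
  FIRST(D) = { '*', 'g', 'n' }

From X → Y:
  - Y is a non-terminal: add FIRST(Y) \ {ε} = { }
    Y is nullable and nothing follows, so the whole right-hand side can vanish: ε ∈ FIRST(X)
From X → ε:
  - ε-production, so ε ∈ FIRST(X)
From X → n X:
  - n is a terminal: add 'n' and stop
From X → D L L:
  - D is a non-terminal: add FIRST(D) \ {ε} = { '*', 'g', 'n' }
    D is not nullable, so stop

Collecting: FIRST(X) = { '*', 'g', 'n', ε }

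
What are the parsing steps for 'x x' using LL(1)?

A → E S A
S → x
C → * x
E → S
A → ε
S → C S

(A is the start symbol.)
Stack is shown with the top on the left.

Stack    Input  Action
----------------------
A $      x x $  output A → E S A
E S A $  x x $  output E → S
S S A $  x x $  output S → x
x S A $  x x $  match 'x'
S A $    x $    output S → x
x A $    x $    match 'x'
A $      $      output A → ε
$        $      accept

The string is accepted.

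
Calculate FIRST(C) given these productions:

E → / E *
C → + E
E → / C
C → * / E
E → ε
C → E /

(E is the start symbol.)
{ '*', '+', '/' }

To compute FIRST(C), examine every production with C on the left-hand side, reading each right-hand side left to right until a non-nullable symbol is reached.

FIRST sets of the other non-terminals involved (by the same procedure, iterated to a fixed point):
  FIRST(E) = { '/', ε }

From C → + E:
  - '+' is a terminal: add '+' and stop
From C → * / E:
  - '*' is a terminal: add '*' and stop
From C → E /:
  - E is a non-terminal: add FIRST(E) \ {ε} = { '/' }
    E is nullable, so continue to the next symbol
  - '/' is a terminal: add '/' and stop

Collecting: FIRST(C) = { '*', '+', '/' }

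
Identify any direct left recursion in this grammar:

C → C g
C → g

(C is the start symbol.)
Direct left recursion occurs when N → N α for some non-terminal N (the right-hand side begins with the left-hand side itself).

C → C g: LEFT RECURSIVE (starts with C)
C → g: starts with g

The grammar has direct left recursion on: C.

Answer: Yes, C is left-recursive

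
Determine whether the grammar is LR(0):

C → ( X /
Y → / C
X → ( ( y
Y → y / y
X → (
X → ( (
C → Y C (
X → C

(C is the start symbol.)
No. Shift-reduce conflict between [X → ( .] and [C → . ( X /]

A grammar is LR(0) if no state in the canonical LR(0) collection has:
  - both a shift item (dot before a terminal) and a complete item (shift-reduce conflict), or
  - two or more complete items (reduce-reduce conflict; the accept item [C' → C .] counts as a complete item here).

Augment with C' → C and build the canonical LR(0) collection (I0 = CLOSURE({[C' → . C]}), then GOTO on every symbol after a dot until no new states appear). It has 17 states:
  I0: { [C → . ( X /], [C → . Y C (], [C' → . C], [Y → . / C], [Y → . y / y] }  — shift
  I1: { [C → ( . X /], [C → . ( X /], [C → . Y C (], [X → . ( ( y], [X → . ( (], [X → . (], [X → . C], [Y → . / C], [Y → . y / y] }  — shift
  I2: { [C → . ( X /], [C → . Y C (], [Y → . / C], [Y → . y / y], [Y → / . C] }  — shift
  I3: { [C' → C .] }  — accept
  I4: { [C → . ( X /], [C → . Y C (], [C → Y . C (], [Y → . / C], [Y → . y / y] }  — shift
  I5: { [Y → y . / y] }  — shift
  I6: { [Y → y / . y] }  — shift
  I7: { [Y → y / y .] }  — reduce
  I8: { [C → Y C . (] }  — shift
  I9: { [C → Y C ( .] }  — reduce
  I10: { [Y → / C .] }  — reduce
  I11: { [C → ( . X /], [C → . ( X /], [C → . Y C (], [X → ( . ( y], [X → ( . (], [X → ( .], [X → . ( ( y], [X → . ( (], [X → . (], [X → . C], [Y → . / C], [Y → . y / y] }  — shift, reduce
  I12: { [X → C .] }  — reduce
  I13: { [C → ( X . /] }  — shift
  I14: { [C → ( X / .] }  — reduce
  I15: { [C → ( . X /], [C → . ( X /], [C → . Y C (], [X → ( ( . y], [X → ( ( .], [X → ( . ( y], [X → ( . (], [X → ( .], [X → . ( ( y], [X → . ( (], [X → . (], [X → . C], [Y → . / C], [Y → . y / y] }  — shift, 2 reduces
  I16: { [X → ( ( y .], [Y → y . / y] }  — shift, reduce

Conflict in state I11:
  Shift-reduce conflict between [X → ( .] and [C → . ( X /]
So the grammar is NOT LR(0).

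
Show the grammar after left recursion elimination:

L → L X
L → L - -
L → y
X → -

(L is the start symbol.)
L is directly left-recursive. The standard transformation for
  A → A α₁ | ... | A α_m | β₁ | ... | β_n
is
  A  → β₁ A' | ... | β_n A'
  A' → α₁ A' | ... | α_m A' | ε

L → y becomes L → y L'
L → L X becomes L' → X L'
L → L - - becomes L' → - - L'
Add L' → ε

Productions for other non-terminals are unchanged:
  X → -

Resulting grammar:
L → y L'
L' → X L'
L' → - - L'
L' → ε
X → -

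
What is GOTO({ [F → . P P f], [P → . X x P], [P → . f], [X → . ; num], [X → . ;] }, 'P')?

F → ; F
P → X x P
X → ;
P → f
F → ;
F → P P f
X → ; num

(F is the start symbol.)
{ [F → P . P f], [P → . X x P], [P → . f], [X → . ; num], [X → . ;] }

GOTO(I, 'P') = CLOSURE({ [A → αX.β] : [A → α.Xβ] ∈ I, X = 'P' })

Items with dot before 'P', with the dot advanced:
  [F → . P P f] → [F → P . P f]
Closure of the advanced items:
  [F → P . P f] has the dot before P: add [P → . X x P], [P → . f]
  [P → . X x P] has the dot before X: add [X → . ;], [X → . ; num]

GOTO = { [F → P . P f], [P → . X x P], [P → . f], [X → . ; num], [X → . ;] }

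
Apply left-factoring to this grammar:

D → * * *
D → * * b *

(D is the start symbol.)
Left-factoring transforms A → αβ₁ | αβ₂ into A → αA' and A' → β₁ | β₂
(α is the longest common prefix among the alternatives). Repeat until
no nonterminal has two alternatives with a common prefix.

Round 1: D has alternatives sharing prefix '* *'. Introduce D': D → * * D'
  Add: D' → *
  Add: D' → b *

No remaining common prefixes — done.

Resulting grammar:
D → * * D'
D' → *
D' → b *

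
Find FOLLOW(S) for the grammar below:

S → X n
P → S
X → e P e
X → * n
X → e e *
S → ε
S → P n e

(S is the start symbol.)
{ $, 'e', 'n' }

S is the start symbol, so $ ∈ FOLLOW(S).
In P → S: S is at the end, add FOLLOW(P)

The FOLLOW sets referred to above (computed the same way, to a fixed point):
  FOLLOW(P) = { 'e', 'n' }

Taking the union: FOLLOW(S) = { $, 'e', 'n' }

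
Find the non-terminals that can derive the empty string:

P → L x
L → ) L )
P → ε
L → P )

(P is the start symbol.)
ε-productions: P → ε
So P is immediately nullable.
No further non-terminal can be added: every production for the remaining non-terminals contains a terminal or a non-nullable non-terminal.
Nullable = { 'P' }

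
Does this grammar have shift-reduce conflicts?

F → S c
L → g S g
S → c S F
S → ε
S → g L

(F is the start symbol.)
Augment with F' → F and build the canonical LR(0) collection (I0 = CLOSURE({[F' → . F]}), then GOTO on every symbol after a dot until no new states appear). It has 12 states:
  I0: { [F → . S c], [F' → . F], [S → . c S F], [S → . g L], [S → .] }  — shift, reduce
  I1: { [F' → F .] }  — accept
  I2: { [F → S . c] }  — shift
  I3: { [S → . c S F], [S → . g L], [S → .], [S → c . S F] }  — shift, reduce
  I4: { [L → . g S g], [S → g . L] }  — shift
  I5: { [S → g L .] }  — reduce
  I6: { [L → g . S g], [S → . c S F], [S → . g L], [S → .] }  — shift, reduce
  I7: { [L → g S . g] }  — shift
  I8: { [L → g S g .] }  — reduce
  I9: { [F → . S c], [S → . c S F], [S → . g L], [S → .], [S → c S . F] }  — shift, reduce
  I10: { [S → c S F .] }  — reduce
  I11: { [F → S c .] }  — reduce

I0 contains reduce item [S → .] and shift items [S → . c S F], [S → . g L] — shift-reduce conflict.
I3 contains reduce item [S → .] and shift items [S → . c S F], [S → . g L] — shift-reduce conflict.
I6 contains reduce item [S → .] and shift items [S → . c S F], [S → . g L] — shift-reduce conflict.
I9 contains reduce item [S → .] and shift items [S → . c S F], [S → . g L] — shift-reduce conflict.

Answer: Yes — I0: [S → .] vs [S → . c S F]; I3: [S → .] vs [S → . c S F]; I6: [S → .] vs [S → . c S F]; I9: [S → .] vs [S → . c S F]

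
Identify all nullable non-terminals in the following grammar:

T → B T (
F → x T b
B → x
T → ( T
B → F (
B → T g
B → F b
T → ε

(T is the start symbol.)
{ 'T' }

A non-terminal is nullable if it can derive ε (the empty string): either it has an ε-production, or it has a production whose right-hand side consists entirely of nullable non-terminals.

ε-productions: T → ε
So T is immediately nullable.
No further non-terminal can be added: every production for the remaining non-terminals contains a terminal or a non-nullable non-terminal.
Nullable = { 'T' }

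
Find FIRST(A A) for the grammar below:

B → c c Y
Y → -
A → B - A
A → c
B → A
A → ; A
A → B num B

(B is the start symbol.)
{ ';', 'c' }

FIRST sets of the non-terminals involved (from the grammar, by fixed-point iteration):
  FIRST(A) = { ';', 'c' }

To compute FIRST(A A), process the symbols left to right:
Symbol A is a non-terminal. Add FIRST(A) \ {ε} = { ';', 'c' }
A is not nullable (ε ∉ FIRST(A)), so stop here.
FIRST(A A) = { ';', 'c' }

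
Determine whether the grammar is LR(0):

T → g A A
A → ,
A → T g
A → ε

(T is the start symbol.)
Augment with T' → T and build the canonical LR(0) collection (I0 = CLOSURE({[T' → . T]}), then GOTO on every symbol after a dot until no new states appear). It has 8 states:
  I0: { [T → . g A A], [T' → . T] }  — shift
  I1: { [T' → T .] }  — accept
  I2: { [A → . ,], [A → . T g], [A → .], [T → . g A A], [T → g . A A] }  — shift, reduce
  I3: { [A → , .] }  — reduce
  I4: { [A → . ,], [A → . T g], [A → .], [T → . g A A], [T → g A . A] }  — shift, reduce
  I5: { [A → T . g] }  — shift
  I6: { [A → T g .] }  — reduce
  I7: { [T → g A A .] }  — reduce

Conflict in state I2:
  Shift-reduce conflict between [A → .] and [A → . ,]
So the grammar is NOT LR(0).

Answer: No. Shift-reduce conflict between [A → .] and [A → . ,]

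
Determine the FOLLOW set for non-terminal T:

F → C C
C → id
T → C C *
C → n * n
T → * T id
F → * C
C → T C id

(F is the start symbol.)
{ '*', 'id', 'n' }

To compute FOLLOW(T), find every occurrence of T on a right-hand side N → α T β: add FIRST(β) \ {ε}, and if β is empty or nullable also add FOLLOW(N). Iterate to a fixed point.

In T → * T id: T is followed by id, add FIRST(id) \ {ε} = { 'id' }
In C → T C id: T is followed by C id, add FIRST(C id) \ {ε} = { '*', 'id', 'n' }

Taking the union: FOLLOW(T) = { '*', 'id', 'n' }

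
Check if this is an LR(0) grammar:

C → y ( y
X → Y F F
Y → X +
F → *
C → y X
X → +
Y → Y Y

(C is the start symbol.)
Augment with C' → C and build the canonical LR(0) collection (I0 = CLOSURE({[C' → . C]}), then GOTO on every symbol after a dot until no new states appear). It has 14 states:
  I0: { [C → . y ( y], [C → . y X], [C' → . C] }  — shift
  I1: { [C' → C .] }  — accept
  I2: { [C → y . ( y], [C → y . X], [X → . +], [X → . Y F F], [Y → . X +], [Y → . Y Y] }  — shift
  I3: { [C → y ( . y] }  — shift
  I4: { [X → + .] }  — reduce
  I5: { [C → y X .], [Y → X . +] }  — shift, reduce
  I6: { [F → . *], [X → . +], [X → . Y F F], [X → Y . F F], [Y → . X +], [Y → . Y Y], [Y → Y . Y] }  — shift
  I7: { [F → * .] }  — reduce
  I8: { [F → . *], [X → Y F . F] }  — shift
  I9: { [Y → X . +] }  — shift
  I10: { [F → . *], [X → . +], [X → . Y F F], [X → Y . F F], [Y → . X +], [Y → . Y Y], [Y → Y . Y], [Y → Y Y .] }  — shift, reduce
  I11: { [Y → X + .] }  — reduce
  I12: { [X → Y F F .] }  — reduce
  I13: { [C → y ( y .] }  — reduce

Conflict in state I5:
  Shift-reduce conflict between [C → y X .] and [Y → X . +]
So the grammar is NOT LR(0).

Answer: No. Shift-reduce conflict between [C → y X .] and [Y → X . +]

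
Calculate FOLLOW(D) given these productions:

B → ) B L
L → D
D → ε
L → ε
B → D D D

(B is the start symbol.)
{ $ }

To compute FOLLOW(D), find every occurrence of D on a right-hand side N → α D β: add FIRST(β) \ {ε}, and if β is empty or nullable also add FOLLOW(N). Iterate to a fixed point.

In L → D: D is at the end, add FOLLOW(L)
In B → D D D: D is followed by D D, add FIRST(D D) \ {ε} = { }
  D D is nullable, so also add FOLLOW(B)
In B → D D D: D is followed by D, add FIRST(D) \ {ε} = { }
  D is nullable, so also add FOLLOW(B)
In B → D D D: D is at the end, add FOLLOW(B)

The FOLLOW sets referred to above (computed the same way, to a fixed point):
  FOLLOW(L) = { $ }
  FOLLOW(B) = { $ }

Taking the union: FOLLOW(D) = { $ }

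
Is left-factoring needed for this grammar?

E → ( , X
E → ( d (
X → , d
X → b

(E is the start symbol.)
Left-factoring is needed when two productions for the same non-terminal
share a common prefix on the right-hand side.

Productions for E:
  E → ( , X
  E → ( d (
Productions for X:
  X → , d
  X → b

Found common prefix '(' in productions for E

Answer: Yes, E has productions with common prefix '('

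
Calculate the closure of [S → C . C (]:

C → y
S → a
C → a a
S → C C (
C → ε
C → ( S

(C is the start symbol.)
Start with: [S → C . C (]
  [S → C . C (] has the dot before C: add [C → . y], [C → . a a], [C → .], [C → . ( S]
No further items can be added.

CLOSURE = { [C → . ( S], [C → . a a], [C → . y], [C → .], [S → C . C (] }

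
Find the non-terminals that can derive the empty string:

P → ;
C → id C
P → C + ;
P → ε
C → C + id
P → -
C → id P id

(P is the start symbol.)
A non-terminal is nullable if it can derive ε (the empty string): either it has an ε-production, or it has a production whose right-hand side consists entirely of nullable non-terminals.

ε-productions: P → ε
So P is immediately nullable.
No further non-terminal can be added: every production for the remaining non-terminals contains a terminal or a non-nullable non-terminal.
Nullable = { 'P' }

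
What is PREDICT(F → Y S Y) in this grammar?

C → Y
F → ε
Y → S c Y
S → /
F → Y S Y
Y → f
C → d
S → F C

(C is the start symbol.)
{ '/', 'd', 'f' }

PREDICT(F → Y S Y) = (FIRST(RHS) \ {ε}) ∪ (FOLLOW(F) if ε ∈ FIRST(RHS), i.e. RHS ⇒* ε)
FIRST(Y) = { '/', 'd', 'f' }
FIRST(Y S Y) = { '/', 'd', 'f' }
ε ∉ FIRST(Y S Y), so FOLLOW(F) is not added.
PREDICT(F → Y S Y) = { '/', 'd', 'f' }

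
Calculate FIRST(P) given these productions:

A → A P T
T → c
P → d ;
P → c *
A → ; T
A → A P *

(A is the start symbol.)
{ 'c', 'd' }

To compute FIRST(P), examine every production with P on the left-hand side, reading each right-hand side left to right until a non-nullable symbol is reached.

From P → d ;:
  - d is a terminal: add 'd' and stop
From P → c *:
  - c is a terminal: add 'c' and stop

Collecting: FIRST(P) = { 'c', 'd' }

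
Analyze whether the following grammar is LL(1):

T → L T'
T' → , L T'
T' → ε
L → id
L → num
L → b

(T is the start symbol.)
Yes, the grammar is LL(1).

A grammar is LL(1) if for each non-terminal N with multiple productions, the predict sets of those productions are pairwise disjoint, where PREDICT(N → α) = (FIRST(α) \ {ε}) ∪ (FOLLOW(N) if α ⇒* ε).

Relevant sets:
  FOLLOW(T') = { $ }

For T':
  PREDICT(T' → ',' L T') = { ',' }
  PREDICT(T' → ε) = { $ }
For L:
  PREDICT(L → id) = { 'id' }
  PREDICT(L → num) = { 'num' }
  PREDICT(L → b) = { 'b' }
T has a single production, so nothing to check there.

All predict sets are disjoint. The grammar IS LL(1).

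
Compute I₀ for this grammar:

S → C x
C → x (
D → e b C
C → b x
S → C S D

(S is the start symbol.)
{ [C → . b x], [C → . x (], [S → . C S D], [S → . C x], [S' → . S] }

First, augment the grammar with S' → S
I₀ = CLOSURE({ [S' → . S] }):
  [S' → . S] has the dot before S: add [S → . C x], [S → . C S D]
  [S → . C x] has the dot before C: add [C → . x (], [C → . b x]
No further items can be added.

I₀ = { [C → . b x], [C → . x (], [S → . C S D], [S → . C x], [S' → . S] }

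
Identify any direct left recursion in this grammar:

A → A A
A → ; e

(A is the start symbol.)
Direct left recursion occurs when N → N α for some non-terminal N (the right-hand side begins with the left-hand side itself).

A → A A: LEFT RECURSIVE (starts with A)
A → ; e: starts with ';'

The grammar has direct left recursion on: A.

Answer: Yes, A is left-recursive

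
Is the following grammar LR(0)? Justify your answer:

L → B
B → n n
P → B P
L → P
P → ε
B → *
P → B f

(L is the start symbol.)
No. Shift-reduce conflict between [P → .] and [B → . *]

A grammar is LR(0) if no state in the canonical LR(0) collection has:
  - both a shift item (dot before a terminal) and a complete item (shift-reduce conflict), or
  - two or more complete items (reduce-reduce conflict; the accept item [L' → L .] counts as a complete item here).

Augment with L' → L and build the canonical LR(0) collection (I0 = CLOSURE({[L' → . L]}), then GOTO on every symbol after a dot until no new states appear). It has 10 states:
  I0: { [B → . *], [B → . n n], [L → . B], [L → . P], [L' → . L], [P → . B P], [P → . B f], [P → .] }  — shift, reduce
  I1: { [B → * .] }  — reduce
  I2: { [B → . *], [B → . n n], [L → B .], [P → . B P], [P → . B f], [P → .], [P → B . P], [P → B . f] }  — shift, 2 reduces
  I3: { [L' → L .] }  — accept
  I4: { [L → P .] }  — reduce
  I5: { [B → n . n] }  — shift
  I6: { [B → n n .] }  — reduce
  I7: { [B → . *], [B → . n n], [P → . B P], [P → . B f], [P → .], [P → B . P], [P → B . f] }  — shift, reduce
  I8: { [P → B P .] }  — reduce
  I9: { [P → B f .] }  — reduce

Conflict in state I0:
  Shift-reduce conflict between [P → .] and [B → . *]
So the grammar is NOT LR(0).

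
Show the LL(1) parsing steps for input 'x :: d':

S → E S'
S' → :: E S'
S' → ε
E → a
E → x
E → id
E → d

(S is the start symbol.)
LL(1) parsing maintains a stack (initially the start symbol over $) and the input. At each step: if the stack top is a terminal, match it against the current input token; if it is a non-terminal N, replace it with the RHS of M[N, lookahead] (the unique production whose predict set contains the lookahead).

Stack is shown with the top on the left.

Stack      Input     Action
---------------------------
S $        x :: d $  output S → E S'
E S' $     x :: d $  output E → x
x S' $     x :: d $  match 'x'
S' $       :: d $    output S' → :: E S'
:: E S' $  :: d $    match '::'
E S' $     d $       output E → d
d S' $     d $       match 'd'
S' $       $         output S' → ε
$          $         accept

The string is accepted.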